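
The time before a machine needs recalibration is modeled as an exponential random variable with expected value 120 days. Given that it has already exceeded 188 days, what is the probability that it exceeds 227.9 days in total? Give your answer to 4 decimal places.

The rate is λ = 1/120 = 0.00833333 per day.
The exponential is memoryless, so the remaining time is again Exp(λ): the condition X > 188 is irrelevant.
P(X > 39.9) = e^(−0.3325) ≈ 0.7171.

0.7171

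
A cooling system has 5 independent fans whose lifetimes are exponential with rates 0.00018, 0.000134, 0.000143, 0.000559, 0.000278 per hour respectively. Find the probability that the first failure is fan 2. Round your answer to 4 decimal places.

0.1036

The time to first failure is exponential with rate Σλ = 0.00018 + 0.000134 + 0.000143 + 0.000559 + 0.000278 = 0.001294.
P(fan 2 first) = λ_2/Σλ = 0.000134/0.001294 ≈ 0.1036.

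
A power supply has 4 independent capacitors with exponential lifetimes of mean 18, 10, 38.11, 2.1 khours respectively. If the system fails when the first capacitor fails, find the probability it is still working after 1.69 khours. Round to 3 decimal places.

The first failure time is exponential with rate Σλ_i = 1/18 + 1/10 + 1/38.11 + 1/2.1 = 0.657986 per khour.
P(min > 1.69) = e^(−0.657986·1.69) = e^(−1.112) ≈ 0.329.

0.329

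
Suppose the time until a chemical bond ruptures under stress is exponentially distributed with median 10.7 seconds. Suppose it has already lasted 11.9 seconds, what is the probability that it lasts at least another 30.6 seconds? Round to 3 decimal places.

0.138

For an exponential, median = ln(2)/λ, so λ = ln 2 / 10.7 = 0.0647801 per second.
By the memoryless property, P(X > 11.9+30.6 | X > 11.9) = P(X > 30.6).
P(X > 30.6) = e^(−1.9823) ≈ 0.138.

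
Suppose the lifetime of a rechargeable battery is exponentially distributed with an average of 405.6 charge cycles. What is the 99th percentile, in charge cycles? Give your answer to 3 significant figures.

1870

The rate is λ = 1/405.6 = 0.00246548 per charge cycle.
Set 1 − e^(−λt) = 0.99, so t = −ln(0.01)/λ = 4.6052/0.00246548 ≈ 1867.86 charge cycles.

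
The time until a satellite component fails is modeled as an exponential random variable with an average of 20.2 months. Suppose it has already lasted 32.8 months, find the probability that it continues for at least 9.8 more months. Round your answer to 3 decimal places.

The rate is λ = 1/20.2 = 0.049505 per month.
P(X > s+t | X > s) = e^(−λ(s+t))/e^(−λs) = e^(−λt), independent of s = 32.8.
P(X > 9.8) = e^(−0.48515) ≈ 0.616.

0.616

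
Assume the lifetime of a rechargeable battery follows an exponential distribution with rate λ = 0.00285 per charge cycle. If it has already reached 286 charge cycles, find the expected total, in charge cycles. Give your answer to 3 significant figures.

By memorylessness, E[X | X > 286] = 286 + 1/λ = 286 + 350.877 = 636.877 charge cycles.

637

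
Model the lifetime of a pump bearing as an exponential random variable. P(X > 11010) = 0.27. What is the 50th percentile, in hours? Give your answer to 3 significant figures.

e^(−λ·11010) = 0.27 ⇒ λ = −ln(0.27)/11010 = 0.000118922.
50th percentile: 1 − e^(−λt) = 0.5, t = −ln(0.5)/λ = 5828.58 hours.

5830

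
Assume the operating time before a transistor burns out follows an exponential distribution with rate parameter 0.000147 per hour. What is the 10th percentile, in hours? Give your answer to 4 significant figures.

Set 1 − e^(−λt) = 0.1, so t = −ln(0.9)/λ = 0.10536/0.000147 ≈ 716.738 hours.

716.7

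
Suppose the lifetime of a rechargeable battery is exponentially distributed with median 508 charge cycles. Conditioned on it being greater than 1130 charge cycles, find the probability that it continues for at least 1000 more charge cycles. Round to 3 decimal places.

For an exponential, median = ln(2)/λ, so λ = ln 2 / 508 = 0.00136446 per charge cycle.
By the memoryless property, P(X > 1130+1000 | X > 1130) = P(X > 1000).
P(X > 1000) = e^(−1.3645) ≈ 0.256.

0.256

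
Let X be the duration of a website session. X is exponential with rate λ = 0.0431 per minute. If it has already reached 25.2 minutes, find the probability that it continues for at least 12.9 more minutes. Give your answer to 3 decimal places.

The exponential is memoryless, so the remaining time is again Exp(λ): the condition X > 25.2 is irrelevant.
P(X > 12.9) = e^(−0.55599) ≈ 0.574.

0.574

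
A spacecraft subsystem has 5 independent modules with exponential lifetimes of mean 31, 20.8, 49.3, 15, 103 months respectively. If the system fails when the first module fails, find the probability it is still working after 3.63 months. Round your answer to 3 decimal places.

0.526

The first failure time is exponential with rate Σλ_i = 1/31 + 1/20.8 + 1/49.3 + 1/15 + 1/103 = 0.176994 per month.
P(min > 3.63) = e^(−0.176994·3.63) = e^(−0.64249) ≈ 0.526.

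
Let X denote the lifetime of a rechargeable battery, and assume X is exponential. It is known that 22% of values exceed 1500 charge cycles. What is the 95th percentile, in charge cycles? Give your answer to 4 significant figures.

e^(−λ·1500) = 0.22 ⇒ λ = −ln(0.22)/1500 = 0.00100942.
95th percentile: 1 − e^(−λt) = 0.95, t = −ln(0.05)/λ = 2967.78 charge cycles.

2968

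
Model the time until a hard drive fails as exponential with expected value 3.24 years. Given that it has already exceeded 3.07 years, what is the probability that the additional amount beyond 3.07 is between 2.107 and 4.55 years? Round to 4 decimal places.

0.2764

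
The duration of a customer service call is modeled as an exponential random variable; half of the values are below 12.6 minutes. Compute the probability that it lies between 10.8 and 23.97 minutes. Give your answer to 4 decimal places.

0.2845

For an exponential, median = ln(2)/λ, so λ = ln 2 / 12.6 = 0.0550117 per minute.
P(10.8 < X < 23.97) = e^(−λ·10.8) − e^(−λ·23.97) = 0.55204 − 0.26750 ≈ 0.2845.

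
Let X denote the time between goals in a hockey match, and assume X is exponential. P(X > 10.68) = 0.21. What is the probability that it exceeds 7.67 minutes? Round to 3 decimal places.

e^(−λ·10.68) = 0.21 ⇒ λ = −ln(0.21)/10.68 = 0.146128.
P(X > 7.67) = e^(−0.146128·7.67) = e^(−1.1208) ≈ 0.326.

0.326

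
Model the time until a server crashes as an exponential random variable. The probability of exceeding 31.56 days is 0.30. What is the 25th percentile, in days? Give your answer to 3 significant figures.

e^(−λ·31.56) = 0.30 ⇒ λ = −ln(0.30)/31.56 = 0.0381487.
25th percentile: 1 − e^(−λt) = 0.25, t = −ln(0.75)/λ = 7.54107 days.

7.54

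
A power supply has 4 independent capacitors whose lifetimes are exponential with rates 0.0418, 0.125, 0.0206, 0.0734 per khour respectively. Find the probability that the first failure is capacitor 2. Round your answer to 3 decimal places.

The time to first failure is exponential with rate Σλ = 0.0418 + 0.125 + 0.0206 + 0.0734 = 0.2608.
P(capacitor 2 first) = λ_2/Σλ = 0.125/0.2608 ≈ 0.479.

0.479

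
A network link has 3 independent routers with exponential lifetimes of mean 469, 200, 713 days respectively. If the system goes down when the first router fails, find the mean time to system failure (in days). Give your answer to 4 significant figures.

117.2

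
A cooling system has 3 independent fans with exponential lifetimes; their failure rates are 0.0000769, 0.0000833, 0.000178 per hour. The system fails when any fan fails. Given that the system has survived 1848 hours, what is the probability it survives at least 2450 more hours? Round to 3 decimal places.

0.437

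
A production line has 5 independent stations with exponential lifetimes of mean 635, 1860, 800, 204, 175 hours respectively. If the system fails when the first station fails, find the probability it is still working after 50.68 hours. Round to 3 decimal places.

The first failure time is exponential with rate Σλ_i = 1/635 + 1/1860 + 1/800 + 1/204 + 1/175 = 0.0139787 per hour.
P(min > 50.68) = e^(−0.0139787·50.68) = e^(−0.70844) ≈ 0.492.

0.492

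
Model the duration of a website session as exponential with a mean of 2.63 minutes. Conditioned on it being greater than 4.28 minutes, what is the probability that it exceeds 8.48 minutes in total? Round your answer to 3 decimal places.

The rate is λ = 1/2.63 = 0.380228 per minute.
By the memoryless property, P(X > 4.28+4.2 | X > 4.28) = P(X > 4.2).
P(X > 4.2) = e^(−1.597) ≈ 0.203.

0.203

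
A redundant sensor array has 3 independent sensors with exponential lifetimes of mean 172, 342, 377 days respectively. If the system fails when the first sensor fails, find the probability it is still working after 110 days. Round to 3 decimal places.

The first failure time is exponential with rate Σλ_i = 1/172 + 1/342 + 1/377 = 0.0113904 per day.
P(min > 110) = e^(−0.0113904·110) = e^(−1.2529) ≈ 0.286.

0.286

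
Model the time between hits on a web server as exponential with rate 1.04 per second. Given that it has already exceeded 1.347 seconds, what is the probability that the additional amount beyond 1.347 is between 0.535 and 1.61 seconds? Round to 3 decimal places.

Memoryless: the residual past 1.347 is again Exp(λ).
P(0.535 < residual < 1.61) = e^(−λ·0.535) − e^(−λ·1.61) = 0.57327 − 0.18742 ≈ 0.386.

0.386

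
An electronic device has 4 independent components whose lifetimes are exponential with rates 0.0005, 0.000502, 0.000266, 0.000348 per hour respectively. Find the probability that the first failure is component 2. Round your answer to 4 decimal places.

The time to first failure is exponential with rate Σλ = 0.0005 + 0.000502 + 0.000266 + 0.000348 = 0.001616.
P(component 2 first) = λ_2/Σλ = 0.000502/0.001616 ≈ 0.3106.

0.3106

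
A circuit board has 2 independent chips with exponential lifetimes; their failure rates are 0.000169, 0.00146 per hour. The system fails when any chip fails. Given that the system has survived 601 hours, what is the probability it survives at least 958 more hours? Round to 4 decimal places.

0.2100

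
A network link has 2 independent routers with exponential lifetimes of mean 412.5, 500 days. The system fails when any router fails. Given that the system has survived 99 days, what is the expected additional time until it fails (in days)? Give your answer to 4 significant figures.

226.0

First-failure rate Σλ = 1/412.5 + 1/500 = 0.00442424.
By memorylessness the expected residual is 1/Σλ = 226.027 days, regardless of the 99 already elapsed.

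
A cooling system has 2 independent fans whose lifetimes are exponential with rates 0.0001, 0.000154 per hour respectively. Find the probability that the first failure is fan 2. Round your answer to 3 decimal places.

0.606

The time to first failure is exponential with rate Σλ = 0.0001 + 0.000154 = 0.000254.
P(fan 2 first) = λ_2/Σλ = 0.000154/0.000254 ≈ 0.606.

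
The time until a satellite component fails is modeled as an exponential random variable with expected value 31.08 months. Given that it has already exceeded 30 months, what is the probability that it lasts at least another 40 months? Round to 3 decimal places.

The rate is λ = 1/31.08 = 0.032175 per month.
P(X > s+t | X > s) = e^(−λ(s+t))/e^(−λs) = e^(−λt), independent of s = 30.
P(X > 40) = e^(−1.287) ≈ 0.276.

0.276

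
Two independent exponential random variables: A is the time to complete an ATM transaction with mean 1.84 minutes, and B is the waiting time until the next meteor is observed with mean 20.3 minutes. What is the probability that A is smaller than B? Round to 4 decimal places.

λ_1 = 1/1.84 = 0.543478, λ_2 = 1/20.3 = 0.0492611.
For independent exponentials, P(A < B) = λ_1/(λ_1+λ_2) = 0.543478/0.592739 ≈ 0.9169.

0.9169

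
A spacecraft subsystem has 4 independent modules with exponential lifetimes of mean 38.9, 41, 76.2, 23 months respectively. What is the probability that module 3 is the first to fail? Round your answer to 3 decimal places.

0.123

Rates: λ_i = 1/mean_i → 0.0257069, 0.0243902, 0.0131234, 0.0434783; Σλ = 0.106699.
P(module 3 first) = λ_3/Σλ = 0.0131234/0.106699 ≈ 0.123.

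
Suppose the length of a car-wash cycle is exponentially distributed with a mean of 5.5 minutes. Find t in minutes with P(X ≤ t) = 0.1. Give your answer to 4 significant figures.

The rate is λ = 1/5.5 = 0.181818 per minute.
Set 1 − e^(−λt) = 0.1, so t = −ln(0.9)/λ = 0.10536/0.181818 ≈ 0.579483 minutes.

0.5795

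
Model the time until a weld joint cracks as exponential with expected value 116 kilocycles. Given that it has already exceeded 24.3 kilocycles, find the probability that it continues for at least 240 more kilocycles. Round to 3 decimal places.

0.126

The rate is λ = 1/116 = 0.00862069 per kilocycle.
The exponential is memoryless, so the remaining time is again Exp(λ): the condition X > 24.3 is irrelevant.
P(X > 240) = e^(−2.069) ≈ 0.126.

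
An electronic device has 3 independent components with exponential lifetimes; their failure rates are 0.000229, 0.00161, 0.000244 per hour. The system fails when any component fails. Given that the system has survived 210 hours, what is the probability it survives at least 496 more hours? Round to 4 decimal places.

Time to first failure ~ Exp(Σλ) with Σλ = 0.002083.
By memorylessness, P(T > 210+496 | T > 210) = P(T > 496) = e^(−0.002083·496) ≈ 0.3559.

0.3559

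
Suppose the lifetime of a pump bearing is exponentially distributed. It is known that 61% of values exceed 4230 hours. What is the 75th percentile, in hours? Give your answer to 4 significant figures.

11860

e^(−λ·4230) = 0.61 ⇒ λ = −ln(0.61)/4230 = 0.000116855.
75th percentile: 1 − e^(−λt) = 0.75, t = −ln(0.25)/λ = 11863.4 hours.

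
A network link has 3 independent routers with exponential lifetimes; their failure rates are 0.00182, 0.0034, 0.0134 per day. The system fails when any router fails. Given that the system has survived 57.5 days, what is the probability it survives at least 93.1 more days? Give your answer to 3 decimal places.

Time to first failure ~ Exp(Σλ) with Σλ = 0.01862.
By memorylessness, P(T > 57.5+93.1 | T > 57.5) = P(T > 93.1) = e^(−0.01862·93.1) ≈ 0.177.

0.177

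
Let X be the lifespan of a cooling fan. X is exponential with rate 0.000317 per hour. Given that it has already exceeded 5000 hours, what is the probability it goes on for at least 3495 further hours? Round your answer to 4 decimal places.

The exponential is memoryless, so the remaining time is again Exp(λ): the condition X > 5000 is irrelevant.
P(X > 3495) = e^(−1.1079) ≈ 0.3302.

0.3302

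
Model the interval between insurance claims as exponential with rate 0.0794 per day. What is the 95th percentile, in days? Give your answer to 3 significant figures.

Set 1 − e^(−λt) = 0.95, so t = −ln(0.05)/λ = 2.9957/0.0794 ≈ 37.7296 days.

37.7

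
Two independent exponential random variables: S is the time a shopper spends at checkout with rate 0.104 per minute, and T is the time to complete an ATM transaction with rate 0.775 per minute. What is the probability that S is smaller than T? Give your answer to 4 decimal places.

0.1183

λ_1 = 0.104, λ_2 = 0.775.
For independent exponentials, P(S < T) = λ_1/(λ_1+λ_2) = 0.104/0.879 ≈ 0.1183.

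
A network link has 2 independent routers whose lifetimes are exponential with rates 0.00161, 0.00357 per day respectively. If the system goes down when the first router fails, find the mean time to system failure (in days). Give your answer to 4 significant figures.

The time to first failure is exponential with rate Σλ = 0.00161 + 0.00357 = 0.00518.
E[min] = 1/Σλ = 1/0.00518 = 193.05 days.

193.1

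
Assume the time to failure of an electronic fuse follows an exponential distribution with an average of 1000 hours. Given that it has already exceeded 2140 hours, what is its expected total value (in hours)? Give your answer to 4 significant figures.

The rate is λ = 1/1000 = 0.001 per hour.
By memorylessness, E[X | X > 2140] = 2140 + 1/λ = 2140 + 1000 = 3140 hours.

3140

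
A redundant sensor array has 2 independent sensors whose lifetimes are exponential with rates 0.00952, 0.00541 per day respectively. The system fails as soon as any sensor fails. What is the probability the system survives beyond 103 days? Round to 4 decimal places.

The time to first failure is exponential with rate Σλ = 0.00952 + 0.00541 = 0.01493.
P(min > 103) = e^(−0.01493·103) = e^(−1.5378) ≈ 0.2149.

0.2149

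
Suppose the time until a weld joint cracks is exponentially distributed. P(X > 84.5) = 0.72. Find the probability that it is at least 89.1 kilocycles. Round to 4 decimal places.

0.7072

e^(−λ·84.5) = 0.72 ⇒ λ = −ln(0.72)/84.5 = 0.00388762.
P(X > 89.1) = e^(−0.00388762·89.1) = e^(−0.34639) ≈ 0.7072.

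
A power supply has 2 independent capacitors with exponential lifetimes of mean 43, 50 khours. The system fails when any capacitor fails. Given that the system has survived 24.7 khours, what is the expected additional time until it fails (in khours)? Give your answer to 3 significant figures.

First-failure rate Σλ = 1/43 + 1/50 = 0.0432558.
By memorylessness the expected residual is 1/Σλ = 23.1183 khours, regardless of the 24.7 already elapsed.

23.1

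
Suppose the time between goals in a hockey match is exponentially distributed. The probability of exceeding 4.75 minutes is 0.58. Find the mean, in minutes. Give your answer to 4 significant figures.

8.720

e^(−λ·4.75) = 0.58 ⇒ λ = −ln(0.58)/4.75 = 0.114679.
Mean = 1/λ = 8.71996 minutes.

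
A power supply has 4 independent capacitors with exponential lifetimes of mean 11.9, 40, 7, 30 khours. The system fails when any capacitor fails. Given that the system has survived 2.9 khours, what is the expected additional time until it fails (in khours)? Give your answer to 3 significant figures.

3.51

First-failure rate Σλ = 1/11.9 + 1/40 + 1/7 + 1/30 = 0.285224.
By memorylessness the expected residual is 1/Σλ = 3.50602 khours, regardless of the 2.9 already elapsed.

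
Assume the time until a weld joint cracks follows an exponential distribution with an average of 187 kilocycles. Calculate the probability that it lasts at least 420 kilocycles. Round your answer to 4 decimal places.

0.1058

The rate is λ = 1/187 = 0.00534759 per kilocycle.
P(X > 420) = e^(−λ·420) = e^(−2.246) ≈ 0.1058.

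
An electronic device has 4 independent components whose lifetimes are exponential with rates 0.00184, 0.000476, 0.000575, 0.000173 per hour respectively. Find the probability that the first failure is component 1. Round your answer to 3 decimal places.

0.601

The time to first failure is exponential with rate Σλ = 0.00184 + 0.000476 + 0.000575 + 0.000173 = 0.003064.
P(component 1 first) = λ_1/Σλ = 0.00184/0.003064 ≈ 0.601.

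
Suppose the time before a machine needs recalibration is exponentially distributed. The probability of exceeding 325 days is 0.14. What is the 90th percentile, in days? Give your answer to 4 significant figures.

e^(−λ·325) = 0.14 ⇒ λ = −ln(0.14)/325 = 0.00604958.
90th percentile: 1 − e^(−λt) = 0.9, t = −ln(0.1)/λ = 380.619 days.

380.6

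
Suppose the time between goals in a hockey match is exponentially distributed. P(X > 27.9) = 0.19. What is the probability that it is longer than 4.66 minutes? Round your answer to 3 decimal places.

e^(−λ·27.9) = 0.19 ⇒ λ = −ln(0.19)/27.9 = 0.0595244.
P(X > 4.66) = e^(−0.0595244·4.66) = e^(−0.27738) ≈ 0.758.

0.758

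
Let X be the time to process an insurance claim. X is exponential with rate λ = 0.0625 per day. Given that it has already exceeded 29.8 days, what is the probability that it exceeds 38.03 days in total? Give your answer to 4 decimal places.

By the memoryless property, P(X > 29.8+8.23 | X > 29.8) = P(X > 8.23).
P(X > 8.23) = e^(−0.51438) ≈ 0.5979.

0.5979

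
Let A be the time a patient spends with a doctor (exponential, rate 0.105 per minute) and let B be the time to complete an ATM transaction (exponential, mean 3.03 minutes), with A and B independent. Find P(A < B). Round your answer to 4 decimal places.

0.2414

λ_1 = 0.105, λ_2 = 1/3.03 = 0.330033.
For independent exponentials, P(A < B) = λ_1/(λ_1+λ_2) = 0.105/0.435033 ≈ 0.2414.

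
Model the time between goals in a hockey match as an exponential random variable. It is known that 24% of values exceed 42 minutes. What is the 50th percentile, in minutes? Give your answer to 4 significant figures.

20.40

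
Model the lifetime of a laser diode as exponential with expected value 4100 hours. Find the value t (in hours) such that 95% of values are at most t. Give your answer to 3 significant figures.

The rate is λ = 1/4100 = 0.000243902 per hour.
Set 1 − e^(−λt) = 0.95, so t = −ln(0.05)/λ = 2.9957/0.000243902 ≈ 12282.5 hours.

12300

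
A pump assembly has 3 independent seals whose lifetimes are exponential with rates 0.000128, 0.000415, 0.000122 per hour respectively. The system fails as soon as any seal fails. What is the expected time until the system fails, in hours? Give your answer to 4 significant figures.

1504

The time to first failure is exponential with rate Σλ = 0.000128 + 0.000415 + 0.000122 = 0.000665.
E[min] = 1/Σλ = 1/0.000665 = 1503.76 hours.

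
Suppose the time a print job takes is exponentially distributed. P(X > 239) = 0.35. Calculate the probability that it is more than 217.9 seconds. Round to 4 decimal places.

e^(−λ·239) = 0.35 ⇒ λ = −ln(0.35)/239 = 0.00439256.
P(X > 217.9) = e^(−0.00439256·217.9) = e^(−0.95714) ≈ 0.3840.

0.3840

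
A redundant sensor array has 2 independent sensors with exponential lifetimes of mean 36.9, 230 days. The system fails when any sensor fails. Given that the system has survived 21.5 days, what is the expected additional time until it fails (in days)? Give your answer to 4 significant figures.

31.80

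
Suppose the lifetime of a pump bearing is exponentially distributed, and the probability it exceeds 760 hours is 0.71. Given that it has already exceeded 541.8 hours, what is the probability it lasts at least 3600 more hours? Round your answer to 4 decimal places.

0.1974

From e^(−λ·760) = 0.71, λ = −ln(0.71)/760 = 0.000450645.
Memoryless: P(X > 541.8+3600 | X > 541.8) = P(X > 3600) = e^(−0.000450645·3600) ≈ 0.1974.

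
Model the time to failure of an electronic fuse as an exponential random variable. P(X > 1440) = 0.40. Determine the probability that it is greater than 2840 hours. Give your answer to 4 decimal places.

e^(−λ·1440) = 0.40 ⇒ λ = −ln(0.40)/1440 = 0.000636313.
P(X > 2840) = e^(−0.000636313·2840) = e^(−1.8071) ≈ 0.1641.

0.1641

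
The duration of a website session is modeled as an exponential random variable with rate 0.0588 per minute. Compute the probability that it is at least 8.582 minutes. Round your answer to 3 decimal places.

0.604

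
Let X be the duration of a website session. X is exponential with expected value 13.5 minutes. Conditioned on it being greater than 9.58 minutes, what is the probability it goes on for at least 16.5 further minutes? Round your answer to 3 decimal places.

The rate is λ = 1/13.5 = 0.0740741 per minute.
P(X > s+t | X > s) = e^(−λ(s+t))/e^(−λs) = e^(−λt), independent of s = 9.58.
P(X > 16.5) = e^(−1.2222) ≈ 0.295.

0.295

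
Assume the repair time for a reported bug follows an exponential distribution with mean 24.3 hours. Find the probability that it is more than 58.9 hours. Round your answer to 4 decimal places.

0.0886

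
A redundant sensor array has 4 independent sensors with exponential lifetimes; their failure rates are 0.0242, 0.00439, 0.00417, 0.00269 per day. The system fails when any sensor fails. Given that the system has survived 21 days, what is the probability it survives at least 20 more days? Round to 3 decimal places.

0.492

Time to first failure ~ Exp(Σλ) with Σλ = 0.03545.
By memorylessness, P(T > 21+20 | T > 21) = P(T > 20) = e^(−0.03545·20) ≈ 0.492.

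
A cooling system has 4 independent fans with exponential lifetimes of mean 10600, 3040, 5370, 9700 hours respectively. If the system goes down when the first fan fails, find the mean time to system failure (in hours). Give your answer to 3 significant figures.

The first failure time is exponential with rate Σλ_i = 1/10600 + 1/3040 + 1/5370 + 1/9700 = 0.0007126 per hour.
E[min] = 1/Σλ = 1/0.0007126 = 1403.31 hours.

1400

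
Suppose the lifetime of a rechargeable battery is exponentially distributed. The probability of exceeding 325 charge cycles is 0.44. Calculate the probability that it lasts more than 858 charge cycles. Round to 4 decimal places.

0.1145

e^(−λ·325) = 0.44 ⇒ λ = −ln(0.44)/325 = 0.00252609.
P(X > 858) = e^(−0.00252609·858) = e^(−2.1674) ≈ 0.1145.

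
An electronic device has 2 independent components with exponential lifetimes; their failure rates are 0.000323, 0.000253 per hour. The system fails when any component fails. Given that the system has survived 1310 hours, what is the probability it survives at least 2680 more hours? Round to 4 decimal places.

Time to first failure ~ Exp(Σλ) with Σλ = 0.000576.
By memorylessness, P(T > 1310+2680 | T > 1310) = P(T > 2680) = e^(−0.000576·2680) ≈ 0.2136.

0.2136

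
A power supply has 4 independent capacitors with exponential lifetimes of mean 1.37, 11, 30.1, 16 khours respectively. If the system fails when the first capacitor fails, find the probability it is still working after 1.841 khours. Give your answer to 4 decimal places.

0.1850

The first failure time is exponential with rate Σλ_i = 1/1.37 + 1/11 + 1/30.1 + 1/16 = 0.916559 per khour.
P(min > 1.841) = e^(−0.916559·1.841) = e^(−1.6874) ≈ 0.1850.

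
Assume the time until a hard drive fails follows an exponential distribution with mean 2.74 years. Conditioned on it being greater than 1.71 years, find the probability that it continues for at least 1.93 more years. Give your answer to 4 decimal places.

The rate is λ = 1/2.74 = 0.364964 per year.
P(X > s+t | X > s) = e^(−λ(s+t))/e^(−λs) = e^(−λt), independent of s = 1.71.
P(X > 1.93) = e^(−0.70438) ≈ 0.4944.

0.4944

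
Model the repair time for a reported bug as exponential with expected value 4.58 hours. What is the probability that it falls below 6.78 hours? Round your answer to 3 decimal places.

0.772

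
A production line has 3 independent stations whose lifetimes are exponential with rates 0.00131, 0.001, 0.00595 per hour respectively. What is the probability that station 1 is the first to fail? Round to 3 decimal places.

The time to first failure is exponential with rate Σλ = 0.00131 + 0.001 + 0.00595 = 0.00826.
P(station 1 first) = λ_1/Σλ = 0.00131/0.00826 ≈ 0.159.

0.159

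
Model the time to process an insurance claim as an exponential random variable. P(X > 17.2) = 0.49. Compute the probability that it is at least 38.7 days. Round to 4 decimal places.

e^(−λ·17.2) = 0.49 ⇒ λ = −ln(0.49)/17.2 = 0.0414738.
P(X > 38.7) = e^(−0.0414738·38.7) = e^(−1.605) ≈ 0.2009.

0.2009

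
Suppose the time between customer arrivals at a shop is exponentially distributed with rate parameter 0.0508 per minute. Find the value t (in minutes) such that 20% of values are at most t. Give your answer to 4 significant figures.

4.393

Set 1 − e^(−λt) = 0.2, so t = −ln(0.8)/λ = 0.22314/0.0508 ≈ 4.39259 minutes.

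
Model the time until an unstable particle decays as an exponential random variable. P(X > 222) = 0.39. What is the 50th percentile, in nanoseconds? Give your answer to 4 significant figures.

e^(−λ·222) = 0.39 ⇒ λ = −ln(0.39)/222 = 0.00424148.
50th percentile: 1 − e^(−λt) = 0.5, t = −ln(0.5)/λ = 163.421 nanoseconds.

163.4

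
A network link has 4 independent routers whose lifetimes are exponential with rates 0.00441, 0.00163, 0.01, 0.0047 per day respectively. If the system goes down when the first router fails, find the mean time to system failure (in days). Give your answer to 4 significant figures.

The time to first failure is exponential with rate Σλ = 0.00441 + 0.00163 + 0.01 + 0.0047 = 0.02074.
E[min] = 1/Σλ = 1/0.02074 = 48.216 days.

48.22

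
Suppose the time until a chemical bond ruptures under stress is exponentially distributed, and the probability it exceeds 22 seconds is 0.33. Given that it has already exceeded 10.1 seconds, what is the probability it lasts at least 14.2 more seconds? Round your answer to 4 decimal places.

From e^(−λ·22) = 0.33, λ = −ln(0.33)/22 = 0.0503938.
Memoryless: P(X > 10.1+14.2 | X > 10.1) = P(X > 14.2) = e^(−0.0503938·14.2) ≈ 0.4889.

0.4889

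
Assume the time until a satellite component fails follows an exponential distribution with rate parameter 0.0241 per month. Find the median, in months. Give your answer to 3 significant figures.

28.8

Set 1 − e^(−λt) = 0.5, so t = −ln(0.5)/λ = 0.69315/0.0241 ≈ 28.7613 months.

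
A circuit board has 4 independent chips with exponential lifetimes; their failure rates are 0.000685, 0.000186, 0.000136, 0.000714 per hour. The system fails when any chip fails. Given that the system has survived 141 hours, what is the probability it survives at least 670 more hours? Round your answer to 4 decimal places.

0.3157

Time to first failure ~ Exp(Σλ) with Σλ = 0.001721.
By memorylessness, P(T > 141+670 | T > 141) = P(T > 670) = e^(−0.001721·670) ≈ 0.3157.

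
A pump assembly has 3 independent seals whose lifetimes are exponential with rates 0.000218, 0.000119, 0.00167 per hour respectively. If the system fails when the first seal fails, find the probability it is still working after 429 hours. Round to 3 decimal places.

0.423

The time to first failure is exponential with rate Σλ = 0.000218 + 0.000119 + 0.00167 = 0.002007.
P(min > 429) = e^(−0.002007·429) = e^(−0.861) ≈ 0.423.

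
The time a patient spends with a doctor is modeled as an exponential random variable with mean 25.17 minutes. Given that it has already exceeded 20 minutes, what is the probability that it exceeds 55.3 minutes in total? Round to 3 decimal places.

The rate is λ = 1/25.17 = 0.0397298 per minute.
P(X > s+t | X > s) = e^(−λ(s+t))/e^(−λs) = e^(−λt), independent of s = 20.
P(X > 35.3) = e^(−1.4025) ≈ 0.246.

0.246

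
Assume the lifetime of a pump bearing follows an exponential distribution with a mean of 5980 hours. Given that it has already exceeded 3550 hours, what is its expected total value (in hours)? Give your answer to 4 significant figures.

The rate is λ = 1/5980 = 0.000167224 per hour.
By memorylessness, E[X | X > 3550] = 3550 + 1/λ = 3550 + 5980 = 9530 hours.

9530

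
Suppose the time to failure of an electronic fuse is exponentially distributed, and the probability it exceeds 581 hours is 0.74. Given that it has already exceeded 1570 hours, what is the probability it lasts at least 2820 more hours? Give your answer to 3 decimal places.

From e^(−λ·581) = 0.74, λ = −ln(0.74)/581 = 0.000518253.
Memoryless: P(X > 1570+2820 | X > 1570) = P(X > 2820) = e^(−0.000518253·2820) ≈ 0.232.

0.232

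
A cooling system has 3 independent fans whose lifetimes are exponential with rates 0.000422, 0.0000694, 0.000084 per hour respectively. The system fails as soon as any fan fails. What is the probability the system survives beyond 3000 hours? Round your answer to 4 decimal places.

0.1780

The time to first failure is exponential with rate Σλ = 0.000422 + 0.0000694 + 0.000084 = 0.0005754.
P(min > 3000) = e^(−0.0005754·3000) = e^(−1.7262) ≈ 0.1780.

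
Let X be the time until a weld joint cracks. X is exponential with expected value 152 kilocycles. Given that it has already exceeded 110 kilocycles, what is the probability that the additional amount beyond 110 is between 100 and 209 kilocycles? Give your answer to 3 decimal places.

The rate is λ = 1/152 = 0.00657895 per kilocycle.
Memoryless: the residual past 110 is again Exp(λ).
P(100 < residual < 209) = e^(−λ·100) − e^(−λ·209) = 0.51794 − 0.25284 ≈ 0.265.

0.265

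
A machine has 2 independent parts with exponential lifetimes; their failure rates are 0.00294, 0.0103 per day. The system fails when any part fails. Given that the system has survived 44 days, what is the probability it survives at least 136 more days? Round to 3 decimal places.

0.165

Time to first failure ~ Exp(Σλ) with Σλ = 0.01324.
By memorylessness, P(T > 44+136 | T > 44) = P(T > 136) = e^(−0.01324·136) ≈ 0.165.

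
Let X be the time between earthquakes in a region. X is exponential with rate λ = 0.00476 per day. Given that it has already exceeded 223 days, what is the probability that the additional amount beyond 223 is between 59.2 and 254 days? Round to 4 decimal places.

Memoryless: the residual past 223 is again Exp(λ).
P(59.2 < residual < 254) = e^(−λ·59.2) − e^(−λ·254) = 0.75443 − 0.29848 ≈ 0.4559.

0.4559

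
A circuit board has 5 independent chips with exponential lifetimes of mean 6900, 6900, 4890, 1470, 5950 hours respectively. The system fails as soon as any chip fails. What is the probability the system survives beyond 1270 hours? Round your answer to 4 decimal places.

0.1817

The first failure time is exponential with rate Σλ_i = 1/6900 + 1/6900 + 1/4890 + 1/1470 + 1/5950 = 0.00134269 per hour.
P(min > 1270) = e^(−0.00134269·1270) = e^(−1.7052) ≈ 0.1817.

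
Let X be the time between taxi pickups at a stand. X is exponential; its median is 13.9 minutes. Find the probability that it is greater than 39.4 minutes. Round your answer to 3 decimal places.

0.140

For an exponential, median = ln(2)/λ, so λ = ln 2 / 13.9 = 0.0498667 per minute.
P(X > 39.4) = e^(−λ·39.4) = e^(−1.9647) ≈ 0.140.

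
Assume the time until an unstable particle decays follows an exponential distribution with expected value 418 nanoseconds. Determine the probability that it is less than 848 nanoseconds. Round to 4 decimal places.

0.8685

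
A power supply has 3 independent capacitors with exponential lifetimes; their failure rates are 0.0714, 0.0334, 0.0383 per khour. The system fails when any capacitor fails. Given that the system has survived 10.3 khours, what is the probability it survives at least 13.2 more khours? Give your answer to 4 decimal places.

Time to first failure ~ Exp(Σλ) with Σλ = 0.1431.
By memorylessness, P(T > 10.3+13.2 | T > 10.3) = P(T > 13.2) = e^(−0.1431·13.2) ≈ 0.1512.

0.1512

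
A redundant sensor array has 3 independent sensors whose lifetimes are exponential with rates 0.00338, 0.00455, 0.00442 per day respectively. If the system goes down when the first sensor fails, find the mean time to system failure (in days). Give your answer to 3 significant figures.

81.0

The time to first failure is exponential with rate Σλ = 0.00338 + 0.00455 + 0.00442 = 0.01235.
E[min] = 1/Σλ = 1/0.01235 = 80.9717 days.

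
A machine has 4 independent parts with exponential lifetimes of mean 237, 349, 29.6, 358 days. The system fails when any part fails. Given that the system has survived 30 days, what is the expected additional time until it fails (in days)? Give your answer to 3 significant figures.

First-failure rate Σλ = 1/237 + 1/349 + 1/29.6 + 1/358 = 0.0436618.
By memorylessness the expected residual is 1/Σλ = 22.9033 days, regardless of the 30 already elapsed.

22.9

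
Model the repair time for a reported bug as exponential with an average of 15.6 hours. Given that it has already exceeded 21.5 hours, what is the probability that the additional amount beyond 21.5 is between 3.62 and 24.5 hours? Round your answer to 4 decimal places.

0.5850

The rate is λ = 1/15.6 = 0.0641026 per hour.
Memoryless: the residual past 21.5 is again Exp(λ).
P(3.62 < residual < 24.5) = e^(−λ·3.62) − e^(−λ·24.5) = 0.79291 − 0.20794 ≈ 0.5850.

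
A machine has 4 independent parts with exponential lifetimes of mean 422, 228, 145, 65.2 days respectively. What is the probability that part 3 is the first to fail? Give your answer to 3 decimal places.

Rates: λ_i = 1/mean_i → 0.00236967, 0.00438596, 0.00689655, 0.0153374; Σλ = 0.0289896.
P(part 3 first) = λ_3/Σλ = 0.00689655/0.0289896 ≈ 0.238.

0.238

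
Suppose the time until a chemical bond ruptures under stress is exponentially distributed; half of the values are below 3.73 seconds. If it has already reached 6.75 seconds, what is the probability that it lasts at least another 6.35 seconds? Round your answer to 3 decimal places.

For an exponential, median = ln(2)/λ, so λ = ln 2 / 3.73 = 0.18583 per second.
By the memoryless property, P(X > 6.75+6.35 | X > 6.75) = P(X > 6.35).
P(X > 6.35) = e^(−1.18) ≈ 0.307.

0.307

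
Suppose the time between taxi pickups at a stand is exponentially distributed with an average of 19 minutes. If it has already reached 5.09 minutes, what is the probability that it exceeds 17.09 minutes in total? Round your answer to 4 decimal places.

The rate is λ = 1/19 = 0.0526316 per minute.
The exponential is memoryless, so the remaining time is again Exp(λ): the condition X > 5.09 is irrelevant.
P(X > 12) = e^(−0.63158) ≈ 0.5318.

0.5318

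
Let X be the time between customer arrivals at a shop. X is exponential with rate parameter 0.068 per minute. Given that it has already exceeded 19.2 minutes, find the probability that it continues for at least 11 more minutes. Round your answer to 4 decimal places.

0.4733

By the memoryless property, P(X > 19.2+11 | X > 19.2) = P(X > 11).
P(X > 11) = e^(−0.748) ≈ 0.4733.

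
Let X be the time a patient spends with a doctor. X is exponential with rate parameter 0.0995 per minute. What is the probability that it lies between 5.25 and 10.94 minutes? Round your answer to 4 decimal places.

P(5.25 < X < 10.94) = e^(−λ·5.25) − e^(−λ·10.94) = 0.59311 − 0.33671 ≈ 0.2564.

0.2564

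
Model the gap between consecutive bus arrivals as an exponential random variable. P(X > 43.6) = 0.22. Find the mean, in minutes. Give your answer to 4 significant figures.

28.80

e^(−λ·43.6) = 0.22 ⇒ λ = −ln(0.22)/43.6 = 0.0347277.
Mean = 1/λ = 28.7955 minutes.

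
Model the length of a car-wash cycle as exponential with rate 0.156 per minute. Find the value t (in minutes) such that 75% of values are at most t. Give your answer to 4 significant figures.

Set 1 − e^(−λt) = 0.75, so t = −ln(0.25)/λ = 1.3863/0.156 ≈ 8.8865 minutes.

8.887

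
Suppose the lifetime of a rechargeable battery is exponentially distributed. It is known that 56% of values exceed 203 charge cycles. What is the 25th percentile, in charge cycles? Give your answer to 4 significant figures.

100.7

e^(−λ·203) = 0.56 ⇒ λ = −ln(0.56)/203 = 0.00285625.
25th percentile: 1 − e^(−λt) = 0.25, t = −ln(0.75)/λ = 100.72 charge cycles.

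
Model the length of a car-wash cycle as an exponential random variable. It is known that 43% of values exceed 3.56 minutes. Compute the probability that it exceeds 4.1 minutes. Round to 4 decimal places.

e^(−λ·3.56) = 0.43 ⇒ λ = −ln(0.43)/3.56 = 0.23707.
P(X > 4.1) = e^(−0.23707·4.1) = e^(−0.97199) ≈ 0.3783.

0.3783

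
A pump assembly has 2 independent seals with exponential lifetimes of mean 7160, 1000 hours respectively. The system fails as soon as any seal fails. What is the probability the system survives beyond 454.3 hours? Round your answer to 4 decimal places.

The first failure time is exponential with rate Σλ_i = 1/7160 + 1/1000 = 0.00113966 per hour.
P(min > 454.3) = e^(−0.00113966·454.3) = e^(−0.51775) ≈ 0.5959.

0.5959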